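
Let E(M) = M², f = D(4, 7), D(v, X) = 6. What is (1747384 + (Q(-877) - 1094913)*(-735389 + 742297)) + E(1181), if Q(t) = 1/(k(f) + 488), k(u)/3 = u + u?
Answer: -990427706802/131 ≈ -7.5605e+9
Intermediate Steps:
f = 6
k(u) = 6*u (k(u) = 3*(u + u) = 3*(2*u) = 6*u)
Q(t) = 1/524 (Q(t) = 1/(6*6 + 488) = 1/(36 + 488) = 1/524)
(1747384 + (Q(-877) - 1094913)*(-735389 + 742297)) + E(1181) = (1747384 + (1/524 - 1094913)*(-735389 + 742297)) + 1181² = (1747384 - 573734411/524*6908) + 1394761 = (1747384 - 990839327797/131) + 1394761 = -990610420493/131 + 1394761 = -990427706802/131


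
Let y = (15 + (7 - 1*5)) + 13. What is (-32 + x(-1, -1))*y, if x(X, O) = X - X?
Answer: -960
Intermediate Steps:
x(X, O) = 0
y = 30 (y = (15 + (7 - 5)) + 13 = (15 + 2) + 13 = 17 + 13 = 30)
(-32 + x(-1, -1))*y = (-32 + 0)*30 = -32*30 = -960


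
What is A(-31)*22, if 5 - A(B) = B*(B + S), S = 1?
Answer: -20350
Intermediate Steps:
A(B) = 5 - B*(1 + B) (A(B) = 5 - B*(B + 1) = 5 - B*(1 + B))
A(-31)*22 = (5 - 1*(-31) - 1*(-31)²)*22 = (5 + 31 - 1*961)*22 = (5 + 31 - 961)*22 = -925*22 = -20350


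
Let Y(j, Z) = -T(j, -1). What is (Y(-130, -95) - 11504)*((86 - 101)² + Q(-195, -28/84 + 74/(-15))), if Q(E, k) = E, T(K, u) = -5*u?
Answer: -345270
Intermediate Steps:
Y(j, Z) = -5 (Y(j, Z) = -(-5)*(-1) = -1*5 = -5)
(Y(-130, -95) - 11504)*((86 - 101)² + Q(-195, -28/84 + 74/(-15))) = (-5 - 11504)*((86 - 101)² - 195) = -11509*((-15)² - 195) = -11509*(225 - 195) = -11509*30 = -345270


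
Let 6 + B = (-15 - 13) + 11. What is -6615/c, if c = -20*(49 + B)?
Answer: 1323/104 ≈ 12.721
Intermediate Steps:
B = -23 (B = -6 + ((-15 - 13) + 11) = -6 + (-28 + 11) = -6 - 17 = -23)
c = -520 (c = -20*(49 - 23) = -20*26 = -520)
-6615/c = -6615/(-520) = -6615*(-1/520) = 1323/104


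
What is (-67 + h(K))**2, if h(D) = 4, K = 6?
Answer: 3969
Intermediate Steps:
(-67 + h(K))**2 = (-67 + 4)**2 = (-63)**2 = 3969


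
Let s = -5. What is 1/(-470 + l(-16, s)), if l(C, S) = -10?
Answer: -1/480 ≈ -0.0020833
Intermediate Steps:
1/(-470 + l(-16, s)) = 1/(-470 - 10) = 1/(-480) = -1/480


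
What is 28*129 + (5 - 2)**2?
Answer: 3621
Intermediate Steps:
28*129 + (5 - 2)**2 = 3612 + 3**2 = 3612 + 9 = 3621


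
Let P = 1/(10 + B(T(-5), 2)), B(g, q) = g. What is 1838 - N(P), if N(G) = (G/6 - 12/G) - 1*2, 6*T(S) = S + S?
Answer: 96999/50 ≈ 1940.0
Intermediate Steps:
T(S) = S/3 (T(S) = (S + S)/6 = (2*S)/6 = S/3)
P = 3/25 (P = 1/(10 + (1/3)*(-5)) = 1/(10 - 5/3) = 1/(25/3) = 3/25 ≈ 0.12000)
N(G) = -2 - 12/G + G/6 (N(G) = (G*(1/6) - 12/G) - 2 = (G/6 - 12/G) - 2 = (-12/G + G/6) - 2 = -2 - 12/G + G/6)
1838 - N(P) = 1838 - (-2 - 12/3/25 + (1/6)*(3/25)) = 1838 - (-2 - 12*25/3 + 1/50) = 1838 - (-2 - 100 + 1/50) = 1838 - 1*(-5099/50) = 1838 + 5099/50 = 96999/50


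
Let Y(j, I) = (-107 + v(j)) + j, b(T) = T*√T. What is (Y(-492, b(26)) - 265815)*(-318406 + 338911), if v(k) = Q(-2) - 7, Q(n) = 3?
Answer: -5462901090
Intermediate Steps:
b(T) = T^(3/2)
v(k) = -4 (v(k) = 3 - 7 = -4)
Y(j, I) = -111 + j (Y(j, I) = (-107 - 4) + j = -111 + j)
(Y(-492, b(26)) - 265815)*(-318406 + 338911) = ((-111 - 492) - 265815)*(-318406 + 338911) = (-603 - 265815)*20505 = -266418*20505 = -5462901090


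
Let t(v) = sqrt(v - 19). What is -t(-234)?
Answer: -I*sqrt(253) ≈ -15.906*I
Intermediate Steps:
t(v) = sqrt(-19 + v)
-t(-234) = -sqrt(-19 - 234) = -sqrt(-253) = -I*sqrt(253)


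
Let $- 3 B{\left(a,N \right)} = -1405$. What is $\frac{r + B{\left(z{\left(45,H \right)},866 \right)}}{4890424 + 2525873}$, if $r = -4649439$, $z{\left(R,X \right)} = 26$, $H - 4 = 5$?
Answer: $- \frac{1992416}{3178413} \approx -0.62686$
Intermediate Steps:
$H = 9$ ($H = 4 + 5 = 9$)
$B{\left(a,N \right)} = \frac{1405}{3}$ ($B{\left(a,N \right)} = \left(- \frac{1}{3}\right) \left(-1405\right) = \frac{1405}{3}$)
$\frac{r + B{\left(z{\left(45,H \right)},866 \right)}}{4890424 + 2525873} = \frac{-4649439 + \frac{1405}{3}}{4890424 + 2525873} = - \frac{13946912}{3 \cdot 7416297} = \left(- \frac{13946912}{3}\right) \frac{1}{7416297} = - \frac{1992416}{3178413}$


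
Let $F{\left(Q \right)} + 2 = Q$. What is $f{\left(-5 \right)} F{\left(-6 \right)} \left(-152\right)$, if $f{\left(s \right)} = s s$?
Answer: $30400$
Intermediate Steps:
$F{\left(Q \right)} = -2 + Q$
$f{\left(s \right)} = s^{2}$
$f{\left(-5 \right)} F{\left(-6 \right)} \left(-152\right) = \left(-5\right)^{2} \left(-2 - 6\right) \left(-152\right) = 25 \left(-8\right) \left(-152\right) = \left(-200\right) \left(-152\right) = 30400$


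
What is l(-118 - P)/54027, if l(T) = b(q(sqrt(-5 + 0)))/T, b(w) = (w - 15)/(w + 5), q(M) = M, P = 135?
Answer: 7/41006493 - 2*I*sqrt(5)/41006493 ≈ 1.707e-7 - 1.0906e-7*I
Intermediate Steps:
b(w) = (-15 + w)/(5 + w)
l(T) = (-15 + I*sqrt(5))/(T*(5 + I*sqrt(5))) (l(T) = ((-15 + sqrt(-5 + 0))/(5 + sqrt(-5 + 0)))/T = ((-15 + sqrt(-5))/(5 + sqrt(-5)))/T = ((-15 + I*sqrt(5))/(5 + I*sqrt(5)))/T = (-15 + I*sqrt(5))/(T*(5 + I*sqrt(5))))
l(-118 - P)/54027 = ((-15 + I*sqrt(5))/((-118 - 1*135)*(5 + I*sqrt(5))))/54027 = ((-15 + I*sqrt(5))/((-118 - 135)*(5 + I*sqrt(5))))*(1/54027) = ((-15 + I*sqrt(5))/((-253)*(5 + I*sqrt(5))))*(1/54027) = -(-15 + I*sqrt(5))/(253*(5 + I*sqrt(5)))*(1/54027) = -(-15 + I*sqrt(5))/(13668831*(5 + I*sqrt(5)))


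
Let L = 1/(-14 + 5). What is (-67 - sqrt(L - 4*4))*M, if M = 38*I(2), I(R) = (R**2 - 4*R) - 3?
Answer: 17822 + 266*I*sqrt(145)/3 ≈ 17822.0 + 1067.7*I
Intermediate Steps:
L = -1/9 (L = 1/(-9) = -1/9 ≈ -0.11111)
I(R) = -3 + R**2 - 4*R
M = -266 (M = 38*(-3 + 2**2 - 4*2) = 38*(-3 + 4 - 8) = 38*(-7) = -266)
(-67 - sqrt(L - 4*4))*M = (-67 - sqrt(-1/9 - 4*4))*(-266) = (-67 - sqrt(-1/9 - 16))*(-266) = (-67 - sqrt(-145/9))*(-266) = (-67 - I*sqrt(145)/3)*(-266) = 17822 + 266*I*sqrt(145)/3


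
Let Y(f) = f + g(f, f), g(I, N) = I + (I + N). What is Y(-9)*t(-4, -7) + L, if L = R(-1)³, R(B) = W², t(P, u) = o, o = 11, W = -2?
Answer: -332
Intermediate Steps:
t(P, u) = 11
R(B) = 4 (R(B) = (-2)² = 4)
g(I, N) = N + 2*I
Y(f) = 4*f (Y(f) = f + (f + 2*f) = f + 3*f = 4*f)
L = 64 (L = 4³ = 64)
Y(-9)*t(-4, -7) + L = (4*(-9))*11 + 64 = -36*11 + 64 = -396 + 64 = -332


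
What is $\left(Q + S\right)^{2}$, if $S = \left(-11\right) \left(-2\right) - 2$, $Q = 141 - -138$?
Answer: $89401$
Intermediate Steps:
$Q = 279$ ($Q = 141 + 138 = 279$)
$S = 20$ ($S = 22 - 2 = 20$)
$\left(Q + S\right)^{2} = \left(279 + 20\right)^{2} = 299^{2} = 89401$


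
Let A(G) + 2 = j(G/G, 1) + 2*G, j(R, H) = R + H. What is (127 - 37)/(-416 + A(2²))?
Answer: -15/68 ≈ -0.22059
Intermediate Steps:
j(R, H) = H + R
A(G) = 2*G (A(G) = -2 + ((1 + G/G) + 2*G) = -2 + ((1 + 1) + 2*G) = -2 + (2 + 2*G) = 2*G)
(127 - 37)/(-416 + A(2²)) = (127 - 37)/(-416 + 2*2²) = 90/(-416 + 2*4) = 90/(-416 + 8) = 90/(-408) = 90*(-1/408) = -15/68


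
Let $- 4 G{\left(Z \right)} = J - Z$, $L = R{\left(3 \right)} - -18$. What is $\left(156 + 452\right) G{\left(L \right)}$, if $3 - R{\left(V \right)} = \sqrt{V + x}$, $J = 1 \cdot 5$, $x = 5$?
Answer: $2432 - 304 \sqrt{2} \approx 2002.1$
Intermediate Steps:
$J = 5$
$R{\left(V \right)} = 3 - \sqrt{5 + V}$ ($R{\left(V \right)} = 3 - \sqrt{V + 5} = 3 - \sqrt{5 + V}$)
$L = 21 - 2 \sqrt{2}$ ($L = \left(3 - \sqrt{5 + 3}\right) - -18 = \left(3 - \sqrt{8}\right) + 18 = \left(3 - 2 \sqrt{2}\right) + 18 = 21 - 2 \sqrt{2} \approx 18.172$)
$G{\left(Z \right)} = - \frac{5}{4} + \frac{Z}{4}$ ($G{\left(Z \right)} = - \frac{5 - Z}{4} = - \frac{5}{4} + \frac{Z}{4}$)
$\left(156 + 452\right) G{\left(L \right)} = \left(156 + 452\right) \left(- \frac{5}{4} + \frac{21 - 2 \sqrt{2}}{4}\right) = 608 \left(- \frac{5}{4} + \left(\frac{21}{4} - \frac{\sqrt{2}}{2}\right)\right) = 608 \left(4 - \frac{\sqrt{2}}{2}\right) = 2432 - 304 \sqrt{2}$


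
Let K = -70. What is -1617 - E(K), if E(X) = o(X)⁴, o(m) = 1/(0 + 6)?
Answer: -2095633/1296 ≈ -1617.0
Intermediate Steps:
o(m) = ⅙ (o(m) = 1/6 = ⅙)
E(X) = 1/1296 (E(X) = (⅙)⁴ = 1/1296)
-1617 - E(K) = -1617 - 1*1/1296 = -1617 - 1/1296 = -2095633/1296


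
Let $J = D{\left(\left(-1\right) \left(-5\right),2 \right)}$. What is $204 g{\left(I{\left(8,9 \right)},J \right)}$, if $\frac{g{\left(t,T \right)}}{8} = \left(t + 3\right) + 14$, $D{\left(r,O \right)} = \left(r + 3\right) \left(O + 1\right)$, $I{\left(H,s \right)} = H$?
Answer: $40800$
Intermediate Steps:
$D{\left(r,O \right)} = \left(1 + O\right) \left(3 + r\right)$ ($D{\left(r,O \right)} = \left(3 + r\right) \left(1 + O\right) = \left(1 + O\right) \left(3 + r\right)$)
$J = 24$ ($J = 3 - -5 + 3 \cdot 2 + 2 \left(\left(-1\right) \left(-5\right)\right) = 3 + 5 + 6 + 2 \cdot 5 = 3 + 5 + 6 + 10 = 24$)
$g{\left(t,T \right)} = 136 + 8 t$ ($g{\left(t,T \right)} = 8 \left(\left(t + 3\right) + 14\right) = 8 \left(\left(3 + t\right) + 14\right) = 8 \left(17 + t\right) = 136 + 8 t$)
$204 g{\left(I{\left(8,9 \right)},J \right)} = 204 \left(136 + 8 \cdot 8\right) = 204 \left(136 + 64\right) = 204 \cdot 200 = 40800$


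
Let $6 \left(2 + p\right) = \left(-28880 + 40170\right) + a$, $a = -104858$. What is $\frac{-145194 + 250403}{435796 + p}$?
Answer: $\frac{315627}{1260598} \approx 0.25038$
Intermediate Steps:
$p = - \frac{46790}{3}$ ($p = -2 + \frac{\left(-28880 + 40170\right) - 104858}{6} = -2 + \frac{11290 - 104858}{6} = -2 + \frac{1}{6} \left(-93568\right) = -2 - \frac{46784}{3} = - \frac{46790}{3} \approx -15597.0$)
$\frac{-145194 + 250403}{435796 + p} = \frac{-145194 + 250403}{435796 - \frac{46790}{3}} = \frac{105209}{\frac{1260598}{3}} = 105209 \cdot \frac{3}{1260598} = \frac{315627}{1260598}$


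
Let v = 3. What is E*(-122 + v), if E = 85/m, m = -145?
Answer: 2023/29 ≈ 69.759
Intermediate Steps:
E = -17/29 (E = 85/(-145) = 85*(-1/145) = -17/29 ≈ -0.58621)
E*(-122 + v) = -17*(-122 + 3)/29 = -17/29*(-119) = 2023/29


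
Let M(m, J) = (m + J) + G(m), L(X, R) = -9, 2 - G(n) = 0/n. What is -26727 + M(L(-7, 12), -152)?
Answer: -26886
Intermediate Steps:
G(n) = 2 (G(n) = 2 - 0/n = 2 - 1*0 = 2 + 0 = 2)
M(m, J) = 2 + J + m (M(m, J) = (m + J) + 2 = (J + m) + 2 = 2 + J + m)
-26727 + M(L(-7, 12), -152) = -26727 + (2 - 152 - 9) = -26727 - 159 = -26886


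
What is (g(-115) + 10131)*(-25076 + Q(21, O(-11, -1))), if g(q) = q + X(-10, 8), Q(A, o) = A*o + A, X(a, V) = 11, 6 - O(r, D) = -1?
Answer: -249752516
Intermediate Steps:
O(r, D) = 7 (O(r, D) = 6 - 1*(-1) = 6 + 1 = 7)
Q(A, o) = A + A*o
g(q) = 11 + q (g(q) = q + 11 = 11 + q)
(g(-115) + 10131)*(-25076 + Q(21, O(-11, -1))) = ((11 - 115) + 10131)*(-25076 + 21*(1 + 7)) = (-104 + 10131)*(-25076 + 21*8) = 10027*(-25076 + 168) = 10027*(-24908) = -249752516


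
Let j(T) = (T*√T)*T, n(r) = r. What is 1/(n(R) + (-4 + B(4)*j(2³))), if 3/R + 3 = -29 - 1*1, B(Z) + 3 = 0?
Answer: 55/3964703 - 15488*√2/11894109 ≈ -0.0018277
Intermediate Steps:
B(Z) = -3 (B(Z) = -3 + 0 = -3)
R = -1/11 (R = 3/(-3 + (-29 - 1*1)) = 3/(-3 + (-29 - 1)) = 3/(-3 - 30) = 3/(-33) = 3*(-1/33) = -1/11 ≈ -0.090909)
j(T) = T^(5/2) (j(T) = T^(3/2)*T = T^(5/2))
1/(n(R) + (-4 + B(4)*j(2³))) = 1/(-1/11 + (-4 - 3*128*√2)) = 1/(-1/11 + (-4 - 384*√2)) = 1/(-45/11 - 384*√2)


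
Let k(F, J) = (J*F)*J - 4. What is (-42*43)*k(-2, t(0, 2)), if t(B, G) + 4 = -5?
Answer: 299796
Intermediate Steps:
t(B, G) = -9 (t(B, G) = -4 - 5 = -9)
k(F, J) = -4 + F*J² (k(F, J) = (F*J)*J - 4 = F*J² - 4 = -4 + F*J²)
(-42*43)*k(-2, t(0, 2)) = (-42*43)*(-4 - 2*(-9)²) = -1806*(-4 - 2*81) = -1806*(-4 - 162) = -1806*(-166) = 299796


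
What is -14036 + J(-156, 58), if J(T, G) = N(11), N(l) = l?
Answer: -14025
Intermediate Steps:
J(T, G) = 11
-14036 + J(-156, 58) = -14036 + 11 = -14025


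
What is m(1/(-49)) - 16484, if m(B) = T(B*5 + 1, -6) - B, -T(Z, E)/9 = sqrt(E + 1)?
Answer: -807715/49 - 9*I*sqrt(5) ≈ -16484.0 - 20.125*I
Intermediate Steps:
T(Z, E) = -9*sqrt(1 + E) (T(Z, E) = -9*sqrt(E + 1) = -9*sqrt(1 + E))
m(B) = -B - 9*I*sqrt(5) (m(B) = -9*sqrt(1 - 6) - B = -9*I*sqrt(5) - B = -B - 9*I*sqrt(5))
m(1/(-49)) - 16484 = (-1/(-49) - 9*I*sqrt(5)) - 16484 = (-1*(-1/49) - 9*I*sqrt(5)) - 16484 = (1/49 - 9*I*sqrt(5)) - 16484 = -807715/49 - 9*I*sqrt(5)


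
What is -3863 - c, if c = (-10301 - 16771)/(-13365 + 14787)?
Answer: -303673/79 ≈ -3844.0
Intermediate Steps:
c = -1504/79 (c = -27072/1422 = -27072*1/1422 = -1504/79 ≈ -19.038)
-3863 - c = -3863 - 1*(-1504/79) = -3863 + 1504/79 = -303673/79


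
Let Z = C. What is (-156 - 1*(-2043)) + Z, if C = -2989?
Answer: -1102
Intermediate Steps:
Z = -2989
(-156 - 1*(-2043)) + Z = (-156 - 1*(-2043)) - 2989 = (-156 + 2043) - 2989 = 1887 - 2989 = -1102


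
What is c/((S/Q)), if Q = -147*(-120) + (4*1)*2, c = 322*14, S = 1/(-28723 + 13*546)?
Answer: -1720424104000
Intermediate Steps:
S = -1/21625 (S = 1/(-28723 + 7098) = 1/(-21625) = -1/21625 ≈ -4.6243e-5)
c = 4508
Q = 17648 (Q = 17640 + 4*2 = 17640 + 8 = 17648)
c/((S/Q)) = 4508/((-1/21625/17648)) = 4508/((-1/21625*1/17648)) = 4508/(-1/381638000) = 4508*(-381638000) = -1720424104000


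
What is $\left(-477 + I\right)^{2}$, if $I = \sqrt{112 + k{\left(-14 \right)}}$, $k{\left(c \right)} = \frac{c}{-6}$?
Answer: $\frac{682930}{3} - 2226 \sqrt{21} \approx 2.1744 \cdot 10^{5}$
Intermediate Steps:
$k{\left(c \right)} = - \frac{c}{6}$ ($k{\left(c \right)} = c \left(- \frac{1}{6}\right) = - \frac{c}{6}$)
$I = \frac{7 \sqrt{21}}{3}$ ($I = \sqrt{112 - - \frac{7}{3}} = \sqrt{112 + \frac{7}{3}} = \sqrt{\frac{343}{3}} = \frac{7 \sqrt{21}}{3} \approx 10.693$)
$\left(-477 + I\right)^{2} = \left(-477 + \frac{7 \sqrt{21}}{3}\right)^{2}$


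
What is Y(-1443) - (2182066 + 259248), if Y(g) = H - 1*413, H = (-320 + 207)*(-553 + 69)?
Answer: -2387035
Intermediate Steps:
H = 54692 (H = -113*(-484) = 54692)
Y(g) = 54279 (Y(g) = 54692 - 1*413 = 54692 - 413 = 54279)
Y(-1443) - (2182066 + 259248) = 54279 - (2182066 + 259248) = 54279 - 1*2441314 = 54279 - 2441314 = -2387035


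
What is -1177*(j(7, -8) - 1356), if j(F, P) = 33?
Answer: 1557171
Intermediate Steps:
-1177*(j(7, -8) - 1356) = -1177*(33 - 1356) = -1177*(-1323) = 1557171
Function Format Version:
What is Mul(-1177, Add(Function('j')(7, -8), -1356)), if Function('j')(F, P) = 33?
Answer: 1557171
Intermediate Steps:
Mul(-1177, Add(Function('j')(7, -8), -1356)) = Mul(-1177, Add(33, -1356)) = Mul(-1177, -1323) = 1557171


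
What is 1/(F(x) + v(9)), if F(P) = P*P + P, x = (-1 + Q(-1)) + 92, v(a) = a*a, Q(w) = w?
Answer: 1/8271 ≈ 0.00012090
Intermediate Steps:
v(a) = a**2
x = 90 (x = (-1 - 1) + 92 = -2 + 92 = 90)
F(P) = P + P**2 (F(P) = P**2 + P = P + P**2)
1/(F(x) + v(9)) = 1/(90*(1 + 90) + 9**2) = 1/(90*91 + 81) = 1/(8190 + 81) = 1/8271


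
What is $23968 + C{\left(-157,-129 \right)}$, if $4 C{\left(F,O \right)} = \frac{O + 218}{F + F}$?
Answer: $\frac{30103719}{1256} \approx 23968.0$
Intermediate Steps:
$C{\left(F,O \right)} = \frac{218 + O}{8 F}$ ($C{\left(F,O \right)} = \frac{\left(O + 218\right) \frac{1}{F + F}}{4} = \frac{\left(218 + O\right) \frac{1}{2 F}}{4} = \frac{\frac{1}{2} \frac{1}{F} \left(218 + O\right)}{4} = \frac{218 + O}{8 F}$)
$23968 + C{\left(-157,-129 \right)} = 23968 + \frac{218 - 129}{8 \left(-157\right)} = 23968 + \frac{1}{8} \left(- \frac{1}{157}\right) 89 = 23968 - \frac{89}{1256} = \frac{30103719}{1256}$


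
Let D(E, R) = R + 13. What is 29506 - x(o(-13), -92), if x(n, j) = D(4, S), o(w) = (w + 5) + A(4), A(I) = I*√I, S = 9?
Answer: 29484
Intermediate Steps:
A(I) = I^(3/2)
o(w) = 13 + w (o(w) = (w + 5) + 4^(3/2) = (5 + w) + 8 = 13 + w)
D(E, R) = 13 + R
x(n, j) = 22 (x(n, j) = 13 + 9 = 22)
29506 - x(o(-13), -92) = 29506 - 1*22 = 29506 - 22 = 29484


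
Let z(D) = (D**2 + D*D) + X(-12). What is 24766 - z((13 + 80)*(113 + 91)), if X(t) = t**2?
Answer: -719848946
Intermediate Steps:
z(D) = 144 + 2*D**2 (z(D) = (D**2 + D*D) + (-12)**2 = (D**2 + D**2) + 144 = 2*D**2 + 144 = 144 + 2*D**2)
24766 - z((13 + 80)*(113 + 91)) = 24766 - (144 + 2*((13 + 80)*(113 + 91))**2) = 24766 - (144 + 2*(93*204)**2) = 24766 - (144 + 2*18972**2) = 24766 - (144 + 2*359936784) = 24766 - (144 + 719873568) = 24766 - 1*719873712 = 24766 - 719873712 = -719848946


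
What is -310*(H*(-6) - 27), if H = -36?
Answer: -58590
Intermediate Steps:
-310*(H*(-6) - 27) = -310*(-36*(-6) - 27) = -310*(216 - 27) = -310*189 = -58590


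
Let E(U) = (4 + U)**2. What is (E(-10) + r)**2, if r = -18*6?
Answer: 5184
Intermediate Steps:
r = -108
(E(-10) + r)**2 = ((4 - 10)**2 - 108)**2 = ((-6)**2 - 108)**2 = (36 - 108)**2 = (-72)**2 = 5184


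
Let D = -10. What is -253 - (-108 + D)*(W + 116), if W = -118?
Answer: -489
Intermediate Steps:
-253 - (-108 + D)*(W + 116) = -253 - (-108 - 10)*(-118 + 116) = -253 - (-118)*(-2) = -253 - 1*236 = -253 - 236 = -489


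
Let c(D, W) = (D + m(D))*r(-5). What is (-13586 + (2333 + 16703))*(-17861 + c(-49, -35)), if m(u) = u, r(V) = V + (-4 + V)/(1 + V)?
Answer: -95873675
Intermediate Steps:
r(V) = V + (-4 + V)/(1 + V)
c(D, W) = -11*D/2 (c(D, W) = (D + D)*((-4 + (-5)**2 + 2*(-5))/(1 - 5)) = (2*D)*((-4 + 25 - 10)/(-4)) = (2*D)*(-1/4*11) = (2*D)*(-11/4) = -11*D/2)
(-13586 + (2333 + 16703))*(-17861 + c(-49, -35)) = (-13586 + (2333 + 16703))*(-17861 - 11/2*(-49)) = (-13586 + 19036)*(-17861 + 539/2) = 5450*(-35183/2) = -95873675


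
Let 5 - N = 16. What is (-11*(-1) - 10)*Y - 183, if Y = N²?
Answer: -62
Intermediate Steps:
N = -11 (N = 5 - 1*16 = 5 - 16 = -11)
Y = 121 (Y = (-11)² = 121)
(-11*(-1) - 10)*Y - 183 = (-11*(-1) - 10)*121 - 183 = (11 - 10)*121 - 183 = 1*121 - 183 = 121 - 183 = -62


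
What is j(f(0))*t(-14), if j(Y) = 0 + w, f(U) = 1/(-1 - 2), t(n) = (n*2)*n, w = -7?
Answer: -2744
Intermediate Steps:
t(n) = 2*n² (t(n) = (2*n)*n = 2*n²)
f(U) = -⅓ (f(U) = 1/(-3) = -⅓)
j(Y) = -7 (j(Y) = 0 - 7 = -7)
j(f(0))*t(-14) = -14*(-14)² = -14*196 = -7*392 = -2744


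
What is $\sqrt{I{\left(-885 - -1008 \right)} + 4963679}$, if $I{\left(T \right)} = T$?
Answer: $\sqrt{4963802} \approx 2228.0$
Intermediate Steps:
$\sqrt{I{\left(-885 - -1008 \right)} + 4963679} = \sqrt{\left(-885 - -1008\right) + 4963679} = \sqrt{\left(-885 + 1008\right) + 4963679} = \sqrt{123 + 4963679} = \sqrt{4963802}$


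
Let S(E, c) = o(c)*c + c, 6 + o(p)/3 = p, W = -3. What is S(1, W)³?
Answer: 474552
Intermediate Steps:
o(p) = -18 + 3*p
S(E, c) = c + c*(-18 + 3*c) (S(E, c) = (-18 + 3*c)*c + c = c*(-18 + 3*c) + c = c + c*(-18 + 3*c))
S(1, W)³ = (-3*(-17 + 3*(-3)))³ = (-3*(-17 - 9))³ = (-3*(-26))³ = 78³ = 474552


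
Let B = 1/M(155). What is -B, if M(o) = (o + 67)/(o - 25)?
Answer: -65/111 ≈ -0.58559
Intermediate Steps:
M(o) = (67 + o)/(-25 + o)
B = 65/111 (B = 1/((67 + 155)/(-25 + 155)) = 1/(222/130) = 1/((1/130)*222) = 1/(111/65) = 65/111 ≈ 0.58559)
-B = -1*65/111 = -65/111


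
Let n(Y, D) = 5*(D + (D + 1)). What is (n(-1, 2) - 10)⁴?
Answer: 50625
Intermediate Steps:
n(Y, D) = 5 + 10*D (n(Y, D) = 5*(D + (1 + D)) = 5*(1 + 2*D) = 5 + 10*D)
(n(-1, 2) - 10)⁴ = ((5 + 10*2) - 10)⁴ = ((5 + 20) - 10)⁴ = (25 - 10)⁴ = 15⁴ = 50625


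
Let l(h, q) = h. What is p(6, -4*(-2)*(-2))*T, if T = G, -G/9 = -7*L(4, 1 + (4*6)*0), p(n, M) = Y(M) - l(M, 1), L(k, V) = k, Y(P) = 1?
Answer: 4284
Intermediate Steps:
p(n, M) = 1 - M
G = 252 (G = -(-63)*4 = -9*(-28) = 252)
T = 252
p(6, -4*(-2)*(-2))*T = (1 - (-4*(-2))*(-2))*252 = (1 - 8*(-2))*252 = (1 - 1*(-16))*252 = (1 + 16)*252 = 17*252 = 4284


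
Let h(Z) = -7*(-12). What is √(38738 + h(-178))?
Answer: √38822 ≈ 197.03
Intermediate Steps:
h(Z) = 84
√(38738 + h(-178)) = √(38738 + 84) = √38822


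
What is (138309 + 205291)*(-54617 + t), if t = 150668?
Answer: 33003123600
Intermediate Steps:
(138309 + 205291)*(-54617 + t) = (138309 + 205291)*(-54617 + 150668) = 343600*96051 = 33003123600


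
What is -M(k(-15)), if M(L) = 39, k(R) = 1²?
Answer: -39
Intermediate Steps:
k(R) = 1
-M(k(-15)) = -1*39 = -39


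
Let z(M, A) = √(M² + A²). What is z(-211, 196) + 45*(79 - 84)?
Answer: -225 + √82937 ≈ 62.988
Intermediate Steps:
z(M, A) = √(A² + M²)
z(-211, 196) + 45*(79 - 84) = √(196² + (-211)²) + 45*(79 - 84) = √(38416 + 44521) + 45*(-5) = √82937 - 225 = -225 + √82937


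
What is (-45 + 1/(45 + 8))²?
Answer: 5683456/2809 ≈ 2023.3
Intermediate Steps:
(-45 + 1/(45 + 8))² = (-45 + 1/53)² = (-2384/53)² = 5683456/2809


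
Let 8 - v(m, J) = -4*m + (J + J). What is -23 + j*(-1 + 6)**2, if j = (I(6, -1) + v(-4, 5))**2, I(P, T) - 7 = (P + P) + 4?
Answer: 602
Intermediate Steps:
v(m, J) = 8 - 2*J + 4*m (v(m, J) = 8 - (-4*m + (J + J)) = 8 - (-4*m + 2*J) = 8 + (-2*J + 4*m) = 8 - 2*J + 4*m)
I(P, T) = 11 + 2*P (I(P, T) = 7 + ((P + P) + 4) = 7 + (2*P + 4) = 7 + (4 + 2*P) = 11 + 2*P)
j = 25 (j = ((11 + 2*6) + (8 - 2*5 + 4*(-4)))**2 = ((11 + 12) + (8 - 10 - 16))**2 = (23 - 18)**2 = 5**2 = 25)
-23 + j*(-1 + 6)**2 = -23 + 25*(-1 + 6)**2 = -23 + 25*5**2 = -23 + 25*25 = -23 + 625 = 602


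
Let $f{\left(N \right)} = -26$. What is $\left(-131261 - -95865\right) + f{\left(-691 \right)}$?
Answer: $-35422$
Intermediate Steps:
$\left(-131261 - -95865\right) + f{\left(-691 \right)} = \left(-131261 - -95865\right) - 26 = \left(-131261 + 95865\right) - 26 = -35396 - 26 = -35422$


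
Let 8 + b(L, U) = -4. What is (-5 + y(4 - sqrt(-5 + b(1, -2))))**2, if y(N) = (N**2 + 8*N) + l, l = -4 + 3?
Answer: -3727 - 800*I*sqrt(17) ≈ -3727.0 - 3298.5*I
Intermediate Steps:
l = -1
b(L, U) = -12 (b(L, U) = -8 - 4 = -12)
y(N) = -1 + N**2 + 8*N (y(N) = (N**2 + 8*N) - 1 = -1 + N**2 + 8*N)
(-5 + y(4 - sqrt(-5 + b(1, -2))))**2 = (-5 + (-1 + (4 - sqrt(-5 - 12))**2 + 8*(4 - sqrt(-5 - 12))))**2 = (-5 + (-1 + (4 - sqrt(-17))**2 + 8*(4 - sqrt(-17))))**2 = (-5 + (-1 + (4 - I*sqrt(17))**2 + 8*(4 - I*sqrt(17))))**2 = (-5 + (-1 + (4 - I*sqrt(17))**2 + (32 - 8*I*sqrt(17))))**2 = (-5 + (31 + (4 - I*sqrt(17))**2 - 8*I*sqrt(17)))**2 = (26 + (4 - I*sqrt(17))**2 - 8*I*sqrt(17))**2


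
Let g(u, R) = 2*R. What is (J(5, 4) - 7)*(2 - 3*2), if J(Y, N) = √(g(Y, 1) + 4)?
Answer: 28 - 4*√6 ≈ 18.202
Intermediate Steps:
J(Y, N) = √6 (J(Y, N) = √(2*1 + 4) = √(2 + 4) = √6)
(J(5, 4) - 7)*(2 - 3*2) = (√6 - 7)*(2 - 3*2) = (-7 + √6)*(2 - 6) = (-7 + √6)*(-4) = 28 - 4*√6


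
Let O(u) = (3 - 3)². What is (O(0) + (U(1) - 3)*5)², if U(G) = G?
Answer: 100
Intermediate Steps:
O(u) = 0 (O(u) = 0² = 0)
(O(0) + (U(1) - 3)*5)² = (0 + (1 - 3)*5)² = (0 - 2*5)² = (0 - 10)² = (-10)² = 100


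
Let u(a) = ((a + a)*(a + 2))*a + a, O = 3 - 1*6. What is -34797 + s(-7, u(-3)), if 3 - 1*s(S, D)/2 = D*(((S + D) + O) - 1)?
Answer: -36135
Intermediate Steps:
O = -3 (O = 3 - 6 = -3)
u(a) = a + 2*a**2*(2 + a) (u(a) = ((2*a)*(2 + a))*a + a = (2*a*(2 + a))*a + a = 2*a**2*(2 + a) + a = a + 2*a**2*(2 + a))
s(S, D) = 6 - 2*D*(-4 + D + S) (s(S, D) = 6 - 2*D*(((S + D) - 3) - 1) = 6 - 2*D*(((D + S) - 3) - 1) = 6 - 2*D*((-3 + D + S) - 1) = 6 - 2*D*(-4 + D + S))
-34797 + s(-7, u(-3)) = -34797 + (6 - 2*9*(1 + 2*(-3)**2 + 4*(-3))**2 + 8*(-3*(1 + 2*(-3)**2 + 4*(-3))) - 2*(-3*(1 + 2*(-3)**2 + 4*(-3)))*(-7)) = -34797 + (6 - 2*9*(1 + 2*9 - 12)**2 + 8*(-3*(1 + 2*9 - 12)) - 2*(-3*(1 + 2*9 - 12))*(-7)) = -34797 + (6 - 2*9*(1 + 18 - 12)**2 + 8*(-3*(1 + 18 - 12)) - 2*(-3*(1 + 18 - 12))*(-7)) = -34797 + (6 - 2*(-3*7)**2 + 8*(-3*7) - 2*(-3*7)*(-7)) = -34797 + (6 - 2*(-21)**2 + 8*(-21) - 2*(-21)*(-7)) = -34797 + (6 - 2*441 - 168 - 294) = -34797 + (6 - 882 - 168 - 294) = -34797 - 1338 = -36135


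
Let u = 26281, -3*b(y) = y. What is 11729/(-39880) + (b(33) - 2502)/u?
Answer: -408468289/1048086280 ≈ -0.38973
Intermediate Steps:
b(y) = -y/3
11729/(-39880) + (b(33) - 2502)/u = 11729/(-39880) + (-⅓*33 - 2502)/26281 = 11729*(-1/39880) + (-11 - 2502)*(1/26281) = -11729/39880 - 2513*1/26281 = -11729/39880 - 2513/26281 = -408468289/1048086280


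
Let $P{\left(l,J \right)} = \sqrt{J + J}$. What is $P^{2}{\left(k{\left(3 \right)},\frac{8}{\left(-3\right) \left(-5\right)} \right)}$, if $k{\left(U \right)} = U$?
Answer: $\frac{16}{15} \approx 1.0667$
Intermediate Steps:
$P{\left(l,J \right)} = \sqrt{2} \sqrt{J}$ ($P{\left(l,J \right)} = \sqrt{2 J} = \sqrt{2} \sqrt{J}$)
$P^{2}{\left(k{\left(3 \right)},\frac{8}{\left(-3\right) \left(-5\right)} \right)} = \left(\sqrt{2} \sqrt{\frac{8}{\left(-3\right) \left(-5\right)}}\right)^{2} = \left(\sqrt{2} \sqrt{\frac{8}{15}}\right)^{2} = \left(\sqrt{2} \frac{2 \sqrt{30}}{15}\right)^{2} = \left(\frac{4 \sqrt{15}}{15}\right)^{2} = \frac{16}{15}$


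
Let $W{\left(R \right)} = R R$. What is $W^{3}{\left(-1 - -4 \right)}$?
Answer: $729$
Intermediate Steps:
$W{\left(R \right)} = R^{2}$
$W^{3}{\left(-1 - -4 \right)} = \left(\left(-1 - -4\right)^{2}\right)^{3} = \left(\left(-1 + 4\right)^{2}\right)^{3} = \left(3^{2}\right)^{3} = 9^{3} = 729$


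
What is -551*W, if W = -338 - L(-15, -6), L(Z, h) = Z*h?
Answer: 235828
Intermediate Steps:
W = -428 (W = -338 - (-15)*(-6) = -338 - 1*90 = -338 - 90 = -428)
-551*W = -551*(-428) = 235828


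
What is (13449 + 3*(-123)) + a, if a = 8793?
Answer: 21873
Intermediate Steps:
(13449 + 3*(-123)) + a = (13449 + 3*(-123)) + 8793 = (13449 - 369) + 8793 = 13080 + 8793 = 21873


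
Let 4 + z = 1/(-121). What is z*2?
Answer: -970/121 ≈ -8.0165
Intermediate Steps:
z = -485/121 (z = -4 + 1/(-121) = -4 - 1/121 = -485/121 ≈ -4.0083)
z*2 = -485/121*2 = -970/121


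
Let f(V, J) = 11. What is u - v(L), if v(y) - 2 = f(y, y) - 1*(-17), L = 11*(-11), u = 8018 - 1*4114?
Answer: 3874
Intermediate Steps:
u = 3904 (u = 8018 - 4114 = 3904)
L = -121
v(y) = 30 (v(y) = 2 + (11 - 1*(-17)) = 2 + (11 + 17) = 2 + 28 = 30)
u - v(L) = 3904 - 1*30 = 3904 - 30 = 3874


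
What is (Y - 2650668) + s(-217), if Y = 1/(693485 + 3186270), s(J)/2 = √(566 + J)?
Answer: -10283942426339/3879755 + 2*√349 ≈ -2.6506e+6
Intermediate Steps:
s(J) = 2*√(566 + J)
Y = 1/3879755 ≈ 2.5775e-7
(Y - 2650668) + s(-217) = (1/3879755 - 2650668) + 2*√(566 - 217) = -10283942426339/3879755 + 2*√349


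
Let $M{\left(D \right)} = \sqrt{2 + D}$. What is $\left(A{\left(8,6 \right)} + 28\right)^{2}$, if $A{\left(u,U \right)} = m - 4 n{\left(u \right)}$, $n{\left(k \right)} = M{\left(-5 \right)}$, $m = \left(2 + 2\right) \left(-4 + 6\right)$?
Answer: $1248 - 288 i \sqrt{3} \approx 1248.0 - 498.83 i$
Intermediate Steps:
$m = 8$ ($m = 4 \cdot 2 = 8$)
$n{\left(k \right)} = i \sqrt{3}$ ($n{\left(k \right)} = \sqrt{2 - 5} = \sqrt{-3} = i \sqrt{3}$)
$A{\left(u,U \right)} = 8 - 4 i \sqrt{3}$
$\left(A{\left(8,6 \right)} + 28\right)^{2} = \left(\left(8 - 4 i \sqrt{3}\right) + 28\right)^{2} = \left(36 - 4 i \sqrt{3}\right)^{2}$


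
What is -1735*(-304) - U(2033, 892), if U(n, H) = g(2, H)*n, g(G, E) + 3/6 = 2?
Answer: 1048781/2 ≈ 5.2439e+5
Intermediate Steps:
g(G, E) = 3/2 (g(G, E) = -1/2 + 2 = 3/2)
U(n, H) = 3*n/2
-1735*(-304) - U(2033, 892) = -1735*(-304) - 3*2033/2 = 527440 - 1*6099/2 = 527440 - 6099/2 = 1048781/2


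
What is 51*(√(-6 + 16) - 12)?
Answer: -612 + 51*√10 ≈ -450.72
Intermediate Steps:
51*(√(-6 + 16) - 12) = 51*(√10 - 12) = 51*(-12 + √10) = -612 + 51*√10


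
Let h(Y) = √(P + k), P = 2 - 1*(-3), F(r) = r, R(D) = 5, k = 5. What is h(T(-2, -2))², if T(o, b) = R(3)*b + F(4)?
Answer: 10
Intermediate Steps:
T(o, b) = 4 + 5*b (T(o, b) = 5*b + 4 = 4 + 5*b)
P = 5 (P = 2 + 3 = 5)
h(Y) = √10 (h(Y) = √(5 + 5) = √10)
h(T(-2, -2))² = (√10)² = 10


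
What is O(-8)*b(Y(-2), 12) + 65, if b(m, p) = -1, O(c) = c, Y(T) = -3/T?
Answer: 73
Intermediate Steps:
O(-8)*b(Y(-2), 12) + 65 = -8*(-1) + 65 = 8 + 65 = 73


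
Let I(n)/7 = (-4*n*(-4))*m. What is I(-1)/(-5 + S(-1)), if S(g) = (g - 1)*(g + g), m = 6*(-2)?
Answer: -1344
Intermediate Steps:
m = -12
S(g) = 2*g*(-1 + g) (S(g) = (-1 + g)*(2*g) = 2*g*(-1 + g))
I(n) = -1344*n (I(n) = 7*(-4*n*(-4)*(-12)) = 7*(-(-16)*n*(-12)) = 7*((16*n)*(-12)) = 7*(-192*n) = -1344*n)
I(-1)/(-5 + S(-1)) = (-1344*(-1))/(-5 + 2*(-1)*(-1 - 1)) = 1344/(-5 + 2*(-1)*(-2)) = 1344/(-5 + 4) = 1344/(-1) = -1*1344 = -1344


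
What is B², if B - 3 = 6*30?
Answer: 33489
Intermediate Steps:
B = 183 (B = 3 + 6*30 = 3 + 180 = 183)
B² = 183² = 33489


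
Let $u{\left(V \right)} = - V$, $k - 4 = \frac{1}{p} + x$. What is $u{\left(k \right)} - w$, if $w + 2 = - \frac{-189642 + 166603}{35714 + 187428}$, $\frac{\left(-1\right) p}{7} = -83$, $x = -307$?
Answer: $\frac{39528269309}{129645502} \approx 304.9$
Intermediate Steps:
$p = 581$ ($p = \left(-7\right) \left(-83\right) = 581$)
$w = - \frac{423245}{223142}$ ($w = -2 - \frac{-189642 + 166603}{35714 + 187428} = -2 - - \frac{23039}{223142} = -2 + \frac{23039}{223142} = - \frac{423245}{223142} \approx -1.8968$)
$k = - \frac{176042}{581}$ ($k = 4 - \left(307 - \frac{1}{581}\right) = 4 + \left(\frac{1}{581} - 307\right) = 4 - \frac{178366}{581} = - \frac{176042}{581} \approx -303.0$)
$u{\left(k \right)} - w = \left(-1\right) \left(- \frac{176042}{581}\right) - - \frac{423245}{223142} = \frac{176042}{581} + \frac{423245}{223142} = \frac{39528269309}{129645502}$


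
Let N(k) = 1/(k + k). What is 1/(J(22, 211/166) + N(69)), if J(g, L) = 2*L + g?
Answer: 11454/281189 ≈ 0.040734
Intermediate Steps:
J(g, L) = g + 2*L
N(k) = 1/(2*k)
1/(J(22, 211/166) + N(69)) = 1/((22 + 2*(211/166)) + (½)/69) = 1/((22 + 2*(211*(1/166))) + (½)*(1/69)) = 1/((22 + 2*(211/166)) + 1/138) = 1/((22 + 211/83) + 1/138) = 1/(2037/83 + 1/138) = 1/(281189/11454) = 11454/281189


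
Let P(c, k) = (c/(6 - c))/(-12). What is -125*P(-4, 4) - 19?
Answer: -139/6 ≈ -23.167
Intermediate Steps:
P(c, k) = -c/(12*(6 - c)) (P(c, k) = (c/(6 - c))*(-1/12) = -c/(12*(6 - c)))
-125*P(-4, 4) - 19 = -125*(-4)/(12*(-6 - 4)) - 19 = -125*(-4)/(12*(-10)) - 19 = -125*(-4)*(-1)/(12*10) - 19 = -125*1/30 - 19 = -25/6 - 19 = -139/6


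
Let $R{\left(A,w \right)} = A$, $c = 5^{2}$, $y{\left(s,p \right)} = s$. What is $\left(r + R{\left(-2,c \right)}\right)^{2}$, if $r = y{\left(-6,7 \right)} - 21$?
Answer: $841$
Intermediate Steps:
$c = 25$
$r = -27$ ($r = -6 - 21 = -27$)
$\left(r + R{\left(-2,c \right)}\right)^{2} = \left(-27 - 2\right)^{2} = \left(-29\right)^{2} = 841$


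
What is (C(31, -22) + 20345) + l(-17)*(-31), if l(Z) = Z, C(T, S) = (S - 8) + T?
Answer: 20873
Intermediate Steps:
C(T, S) = -8 + S + T (C(T, S) = (-8 + S) + T = -8 + S + T)
(C(31, -22) + 20345) + l(-17)*(-31) = ((-8 - 22 + 31) + 20345) - 17*(-31) = (1 + 20345) + 527 = 20346 + 527 = 20873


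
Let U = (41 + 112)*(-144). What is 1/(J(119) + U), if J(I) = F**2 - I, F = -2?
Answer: -1/22147 ≈ -4.5153e-5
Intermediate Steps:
U = -22032 (U = 153*(-144) = -22032)
J(I) = 4 - I (J(I) = (-2)**2 - I = 4 - I)
1/(J(119) + U) = 1/((4 - 1*119) - 22032) = 1/((4 - 119) - 22032) = 1/(-115 - 22032) = 1/(-22147) = -1/22147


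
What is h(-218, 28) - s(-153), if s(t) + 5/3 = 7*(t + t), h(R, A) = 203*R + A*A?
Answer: -123979/3 ≈ -41326.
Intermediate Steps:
h(R, A) = A**2 + 203*R (h(R, A) = 203*R + A**2 = A**2 + 203*R)
s(t) = -5/3 + 14*t (s(t) = -5/3 + 7*(t + t) = -5/3 + 7*(2*t) = -5/3 + 14*t)
h(-218, 28) - s(-153) = (28**2 + 203*(-218)) - (-5/3 + 14*(-153)) = (784 - 44254) - (-5/3 - 2142) = -43470 - 1*(-6431/3) = -43470 + 6431/3 = -123979/3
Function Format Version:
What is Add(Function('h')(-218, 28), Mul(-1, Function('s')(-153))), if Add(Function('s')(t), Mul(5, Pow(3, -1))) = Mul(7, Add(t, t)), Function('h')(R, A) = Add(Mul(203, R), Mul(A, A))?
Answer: Rational(-123979, 3) ≈ -41326.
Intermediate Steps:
Function('h')(R, A) = Add(Pow(A, 2), Mul(203, R)) (Function('h')(R, A) = Add(Mul(203, R), Pow(A, 2)) = Add(Pow(A, 2), Mul(203, R)))
Function('s')(t) = Add(Rational(-5, 3), Mul(14, t)) (Function('s')(t) = Add(Rational(-5, 3), Mul(7, Add(t, t))) = Add(Rational(-5, 3), Mul(7, Mul(2, t))) = Add(Rational(-5, 3), Mul(14, t)))
Add(Function('h')(-218, 28), Mul(-1, Function('s')(-153))) = Add(Add(Pow(28, 2), Mul(203, -218)), Mul(-1, Add(Rational(-5, 3), Mul(14, -153)))) = Add(Add(784, -44254), Mul(-1, Add(Rational(-5, 3), -2142))) = Add(-43470, Mul(-1, Rational(-6431, 3))) = Add(-43470, Rational(6431, 3)) = Rational(-123979, 3)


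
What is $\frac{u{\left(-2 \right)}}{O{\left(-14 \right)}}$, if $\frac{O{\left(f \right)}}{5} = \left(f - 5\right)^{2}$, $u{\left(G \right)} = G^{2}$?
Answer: $\frac{4}{1805} \approx 0.0022161$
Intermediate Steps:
$O{\left(f \right)} = 5 \left(-5 + f\right)^{2}$ ($O{\left(f \right)} = 5 \left(f - 5\right)^{2} = 5 \left(-5 + f\right)^{2}$)
$\frac{u{\left(-2 \right)}}{O{\left(-14 \right)}} = \frac{\left(-2\right)^{2}}{5 \left(-5 - 14\right)^{2}} = \frac{4}{5 \left(-19\right)^{2}} = \frac{4}{5 \cdot 361} = \frac{4}{1805}$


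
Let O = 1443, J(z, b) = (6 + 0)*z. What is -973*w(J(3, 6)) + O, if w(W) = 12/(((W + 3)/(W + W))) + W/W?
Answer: -19546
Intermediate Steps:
J(z, b) = 6*z
w(W) = 1 + 24*W/(3 + W) (w(W) = 12/(((3 + W)/((2*W)))) + 1 = 12/(((3 + W)*(1/(2*W)))) + 1 = 12/(((3 + W)/(2*W))) + 1 = 12*(2*W/(3 + W)) + 1 = 24*W/(3 + W) + 1 = 1 + 24*W/(3 + W))
-973*w(J(3, 6)) + O = -973*(3 + 25*(6*3))/(3 + 6*3) + 1443 = -973*(3 + 25*18)/(3 + 18) + 1443 = -973*(3 + 450)/21 + 1443 = -139*453/3 + 1443 = -973*151/7 + 1443 = -20989 + 1443 = -19546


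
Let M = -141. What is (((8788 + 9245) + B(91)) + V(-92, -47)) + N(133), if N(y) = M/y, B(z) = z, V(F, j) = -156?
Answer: 2389603/133 ≈ 17967.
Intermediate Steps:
N(y) = -141/y
(((8788 + 9245) + B(91)) + V(-92, -47)) + N(133) = (((8788 + 9245) + 91) - 156) - 141/133 = ((18033 + 91) - 156) - 141*1/133 = (18124 - 156) - 141/133 = 17968 - 141/133 = 2389603/133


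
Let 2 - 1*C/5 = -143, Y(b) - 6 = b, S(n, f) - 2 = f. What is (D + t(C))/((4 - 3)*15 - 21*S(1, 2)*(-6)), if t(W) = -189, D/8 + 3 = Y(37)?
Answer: 131/519 ≈ 0.25241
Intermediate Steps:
S(n, f) = 2 + f
Y(b) = 6 + b
C = 725 (C = 10 - 5*(-143) = 10 + 715 = 725)
D = 320 (D = -24 + 8*(6 + 37) = -24 + 8*43 = -24 + 344 = 320)
(D + t(C))/((4 - 3)*15 - 21*S(1, 2)*(-6)) = (320 - 189)/((4 - 3)*15 - 21*(2 + 2)*(-6)) = 131/(1*15 - 21*4*(-6)) = 131/(15 - 84*(-6)) = 131/(15 + 504) = 131/519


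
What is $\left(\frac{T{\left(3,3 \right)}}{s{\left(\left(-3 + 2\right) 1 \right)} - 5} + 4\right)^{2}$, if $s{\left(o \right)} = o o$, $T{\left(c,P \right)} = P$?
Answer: $\frac{169}{16} \approx 10.563$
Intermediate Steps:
$s{\left(o \right)} = o^{2}$
$\left(\frac{T{\left(3,3 \right)}}{s{\left(\left(-3 + 2\right) 1 \right)} - 5} + 4\right)^{2} = \left(\frac{1}{\left(\left(-3 + 2\right) 1\right)^{2} - 5} \cdot 3 + 4\right)^{2} = \left(\frac{1}{\left(\left(-1\right) 1\right)^{2} - 5} \cdot 3 + 4\right)^{2} = \left(\frac{1}{\left(-1\right)^{2} - 5} \cdot 3 + 4\right)^{2} = \left(\frac{1}{1 - 5} \cdot 3 + 4\right)^{2} = \left(\frac{1}{-4} \cdot 3 + 4\right)^{2} = \left(\left(- \frac{1}{4}\right) 3 + 4\right)^{2} = \left(- \frac{3}{4} + 4\right)^{2} = \left(\frac{13}{4}\right)^{2} = \frac{169}{16}$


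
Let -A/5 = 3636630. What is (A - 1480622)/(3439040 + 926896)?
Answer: -4915943/1091484 ≈ -4.5039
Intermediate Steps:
A = -18183150 (A = -5*3636630 = -18183150)
(A - 1480622)/(3439040 + 926896) = (-18183150 - 1480622)/(3439040 + 926896) = -19663772/4365936 = -19663772*1/4365936 = -4915943/1091484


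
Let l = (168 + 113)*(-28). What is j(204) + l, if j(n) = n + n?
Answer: -7460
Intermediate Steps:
j(n) = 2*n
l = -7868 (l = 281*(-28) = -7868)
j(204) + l = 2*204 - 7868 = 408 - 7868 = -7460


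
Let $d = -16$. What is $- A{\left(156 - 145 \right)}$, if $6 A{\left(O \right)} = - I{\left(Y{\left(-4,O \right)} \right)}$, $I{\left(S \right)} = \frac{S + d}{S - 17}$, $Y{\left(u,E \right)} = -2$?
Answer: $\frac{3}{19} \approx 0.15789$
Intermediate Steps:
$I{\left(S \right)} = \frac{-16 + S}{-17 + S}$ ($I{\left(S \right)} = \frac{S - 16}{S - 17} = \frac{-16 + S}{-17 + S}$)
$A{\left(O \right)} = - \frac{3}{19}$ ($A{\left(O \right)} = \frac{\left(-1\right) \frac{-16 - 2}{-17 - 2}}{6} = \frac{\left(-1\right) \frac{1}{-19} \left(-18\right)}{6} = \frac{\left(-1\right) \left(\left(- \frac{1}{19}\right) \left(-18\right)\right)}{6} = \frac{\left(-1\right) \frac{18}{19}}{6} = \frac{1}{6} \left(- \frac{18}{19}\right) = - \frac{3}{19}$)
$- A{\left(156 - 145 \right)} = \left(-1\right) \left(- \frac{3}{19}\right) = \frac{3}{19}$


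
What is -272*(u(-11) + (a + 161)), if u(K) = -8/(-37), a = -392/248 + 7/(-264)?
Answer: -1643250566/37851 ≈ -43414.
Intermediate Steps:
a = -13153/8184 (a = -392*1/248 + 7*(-1/264) = -49/31 - 7/264 = -13153/8184 ≈ -1.6072)
u(K) = 8/37 (u(K) = -8*(-1/37) = 8/37)
-272*(u(-11) + (a + 161)) = -272*(8/37 + (-13153/8184 + 161)) = -272*(8/37 + 1304471/8184) = -272*48330899/302808 = -1643250566/37851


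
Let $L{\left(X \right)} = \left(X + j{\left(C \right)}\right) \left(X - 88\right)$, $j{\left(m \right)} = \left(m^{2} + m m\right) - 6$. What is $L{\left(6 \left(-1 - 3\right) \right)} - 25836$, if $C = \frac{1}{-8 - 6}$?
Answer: $- \frac{157340}{7} \approx -22477.0$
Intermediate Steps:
$C = - \frac{1}{14}$ ($C = \frac{1}{-14} = - \frac{1}{14} \approx -0.071429$)
$j{\left(m \right)} = -6 + 2 m^{2}$ ($j{\left(m \right)} = \left(m^{2} + m^{2}\right) - 6 = 2 m^{2} - 6 = -6 + 2 m^{2}$)
$L{\left(X \right)} = \left(-88 + X\right) \left(- \frac{587}{98} + X\right)$ ($L{\left(X \right)} = \left(X - \left(6 - 2 \left(- \frac{1}{14}\right)^{2}\right)\right) \left(X - 88\right) = \left(X + \left(-6 + 2 \cdot \frac{1}{196}\right)\right) \left(-88 + X\right) = \left(X + \left(-6 + \frac{1}{98}\right)\right) \left(-88 + X\right) = \left(X - \frac{587}{98}\right) \left(-88 + X\right) = \left(- \frac{587}{98} + X\right) \left(-88 + X\right) = \left(-88 + X\right) \left(- \frac{587}{98} + X\right)$)
$L{\left(6 \left(-1 - 3\right) \right)} - 25836 = \left(\frac{25828}{49} + \left(6 \left(-1 - 3\right)\right)^{2} - \frac{9211 \cdot 6 \left(-1 - 3\right)}{98}\right) - 25836 = \left(\frac{25828}{49} + \left(6 \left(-4\right)\right)^{2} - \frac{9211 \cdot 6 \left(-4\right)}{98}\right) - 25836 = \left(\frac{25828}{49} + \left(-24\right)^{2} - - \frac{110532}{49}\right) - 25836 = \left(\frac{25828}{49} + 576 + \frac{110532}{49}\right) - 25836 = \frac{23512}{7} - 25836 = - \frac{157340}{7}$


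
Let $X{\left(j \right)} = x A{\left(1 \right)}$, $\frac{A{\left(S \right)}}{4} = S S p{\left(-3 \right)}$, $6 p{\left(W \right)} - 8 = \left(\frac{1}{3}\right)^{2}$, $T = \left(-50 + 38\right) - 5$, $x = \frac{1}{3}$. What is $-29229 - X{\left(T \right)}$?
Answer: $- \frac{2367695}{81} \approx -29231.0$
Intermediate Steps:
$x = \frac{1}{3} \approx 0.33333$
$T = -17$ ($T = -12 - 5 = -17$)
$p{\left(W \right)} = \frac{73}{54}$ ($p{\left(W \right)} = \frac{4}{3} + \frac{\left(\frac{1}{3}\right)^{2}}{6} = \frac{4}{3} + \frac{1}{6 \cdot 9} = \frac{4}{3} + \frac{1}{6} \cdot \frac{1}{9} = \frac{4}{3} + \frac{1}{54} = \frac{73}{54}$)
$A{\left(S \right)} = \frac{146 S^{2}}{27}$ ($A{\left(S \right)} = 4 S S \frac{73}{54} = 4 S^{2} \cdot \frac{73}{54} = 4 \frac{73 S^{2}}{54} = \frac{146 S^{2}}{27}$)
$X{\left(j \right)} = \frac{146}{81}$ ($X{\left(j \right)} = \frac{\frac{146}{27} \cdot 1^{2}}{3} = \frac{\frac{146}{27} \cdot 1}{3} = \frac{1}{3} \cdot \frac{146}{27} = \frac{146}{81}$)
$-29229 - X{\left(T \right)} = -29229 - \frac{146}{81} = - \frac{2367695}{81}$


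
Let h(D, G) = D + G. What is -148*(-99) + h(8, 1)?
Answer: 14661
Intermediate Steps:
-148*(-99) + h(8, 1) = -148*(-99) + (8 + 1) = 14652 + 9 = 14661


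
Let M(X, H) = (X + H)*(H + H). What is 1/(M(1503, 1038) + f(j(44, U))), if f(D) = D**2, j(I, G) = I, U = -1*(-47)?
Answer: 1/5277052 ≈ 1.8950e-7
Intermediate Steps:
U = 47
M(X, H) = 2*H*(H + X) (M(X, H) = (H + X)*(2*H) = 2*H*(H + X))
1/(M(1503, 1038) + f(j(44, U))) = 1/(2*1038*(1038 + 1503) + 44**2) = 1/(2*1038*2541 + 1936) = 1/(5275116 + 1936) = 1/5277052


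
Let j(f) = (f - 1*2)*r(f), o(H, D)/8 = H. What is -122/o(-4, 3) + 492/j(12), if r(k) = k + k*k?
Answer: 4293/1040 ≈ 4.1279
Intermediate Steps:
r(k) = k + k²
o(H, D) = 8*H
j(f) = f*(1 + f)*(-2 + f) (j(f) = (f - 1*2)*(f*(1 + f)) = (f - 2)*(f*(1 + f)) = (-2 + f)*(f*(1 + f)) = f*(1 + f)*(-2 + f))
-122/o(-4, 3) + 492/j(12) = -122/(8*(-4)) + 492/((12*(1 + 12)*(-2 + 12))) = -122/(-32) + 492/((12*13*10)) = -122*(-1/32) + 492/1560 = 61/16 + 492*(1/1560) = 61/16 + 41/130 = 4293/1040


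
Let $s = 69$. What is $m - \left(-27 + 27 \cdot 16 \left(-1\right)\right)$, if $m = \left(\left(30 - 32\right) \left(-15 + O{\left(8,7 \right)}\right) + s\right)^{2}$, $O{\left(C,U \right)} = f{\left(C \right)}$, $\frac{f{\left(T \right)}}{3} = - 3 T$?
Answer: $59508$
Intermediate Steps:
$f{\left(T \right)} = - 9 T$ ($f{\left(T \right)} = 3 \left(- 3 T\right) = - 9 T$)
$O{\left(C,U \right)} = - 9 C$
$m = 59049$ ($m = \left(\left(30 - 32\right) \left(-15 - 72\right) + 69\right)^{2} = \left(- 2 \left(-15 - 72\right) + 69\right)^{2} = \left(\left(-2\right) \left(-87\right) + 69\right)^{2} = \left(174 + 69\right)^{2} = 243^{2} = 59049$)
$m - \left(-27 + 27 \cdot 16 \left(-1\right)\right) = 59049 - \left(-27 + 27 \cdot 16 \left(-1\right)\right) = 59049 - \left(-27 + 27 \left(-16\right)\right) = 59049 - \left(-27 - 432\right) = 59049 - -459 = 59049 + 459 = 59508$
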